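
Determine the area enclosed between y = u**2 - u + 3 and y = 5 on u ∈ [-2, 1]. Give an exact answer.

The difference (u**2 - u + 3) - (5) = u**2 - u - 2 changes sign at u = -1 inside [-2, 1], so split the integral there.
∫[-2,-1] (u**2 - u - 2) du = 11/6.
∫[-1,1] (u**2 - u - 2) du = -10/3; the area of that piece is 10/3.
Total area = 11/6 + 10/3 = 31/6.

31/6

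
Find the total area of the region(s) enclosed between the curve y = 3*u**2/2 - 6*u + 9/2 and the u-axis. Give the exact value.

The curve meets the u-axis where 3*u**2/2 - 6*u + 9/2 = 0, i.e. 3*(u - 3)*(u - 1)/2 = 0, at u = 1, 3.
On [1, 3] the curve lies below the axis; ∫[1,3] (3*u**2/2 - 6*u + 9/2) du = -2, giving area 2.

2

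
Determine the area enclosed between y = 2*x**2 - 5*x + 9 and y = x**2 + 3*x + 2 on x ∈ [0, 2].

6

The difference (2*x**2 - 5*x + 9) - (x**2 + 3*x + 2) = x**2 - 8*x + 7 changes sign at x = 1 inside [0, 2], so split the integral there.
∫[0,1] (x**2 - 8*x + 7) dx = 10/3.
∫[1,2] (x**2 - 8*x + 7) dx = -8/3; the area of that piece is 8/3.
Total area = 10/3 + 8/3 = 6.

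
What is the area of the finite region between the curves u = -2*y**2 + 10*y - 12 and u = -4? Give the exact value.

9

Both boundary curves give u as a function of y, so integrate with respect to y. Setting them equal: -2*y**2 + 10*y - 8 = 0, i.e. -2*(y - 4)*(y - 1) = 0, so they meet at y = 1, 4.
For y in [1, 4], u = -2*y**2 + 10*y - 12 is on the right; area = ∫[1,4] (-2*y**2 + 10*y - 8) dy = 9.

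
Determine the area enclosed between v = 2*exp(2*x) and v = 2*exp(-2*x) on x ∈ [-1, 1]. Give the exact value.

-4 + 2*exp(-2) + 2*exp(2)

The difference (2*exp(2*x)) - (2*exp(-2*x)) = 2*exp(2*x) - 2*exp(-2*x) changes sign at x = 0 inside [-1, 1], so split the integral there.
∫[-1,0] (2*exp(2*x) - 2*exp(-2*x)) dx = -exp(2) - exp(-2) + 2; the area of that piece is -2 + exp(-2) + exp(2).
∫[0,1] (2*exp(2*x) - 2*exp(-2*x)) dx = -2 + exp(-2) + exp(2).
Total area = (-2 + exp(-2) + exp(2)) + (-2 + exp(-2) + exp(2)) = -4 + 2*exp(-2) + 2*exp(2).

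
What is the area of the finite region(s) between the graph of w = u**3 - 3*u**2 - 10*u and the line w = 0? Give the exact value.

407/4

The curve meets the u-axis where u**3 - 3*u**2 - 10*u = 0, i.e. u*(u - 5)*(u + 2) = 0, at u = -2, 0, 5.
On [-2, 0] the curve lies above the axis; ∫[-2,0] (u**3 - 3*u**2 - 10*u) du = 8, giving area 8.
On [0, 5] the curve lies below the axis; ∫[0,5] (u**3 - 3*u**2 - 10*u) du = -375/4, giving area 375/4.
Total area = 8 + 375/4 = 407/4.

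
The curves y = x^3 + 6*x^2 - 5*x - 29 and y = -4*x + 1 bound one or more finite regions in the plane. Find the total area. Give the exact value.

Set the curves equal: x^3 + 6*x^2 - 5*x - 29 = -4*x + 1, so x^3 + 6*x^2 - x - 30 = 0, which factors as (x - 2)*(x + 3)*(x + 5) = 0. The curves meet at x = -5, -3, 2.
On [-5, -3], y = x^3 + 6*x^2 - 5*x - 29 is on top; that piece has area ∫[-5,-3] (x^3 + 6*x^2 - x - 30) dx = 8.
On [-3, 2], y = -4*x + 1 is on top; that piece has area ∫[-3,2] (-(x^3 + 6*x^2 - x - 30)) dx = 375/4.
Total enclosed area = 8 + 375/4 = 407/4.

407/4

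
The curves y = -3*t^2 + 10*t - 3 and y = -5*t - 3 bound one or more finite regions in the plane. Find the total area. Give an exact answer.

125/2

Set the curves equal: -3*t^2 + 10*t - 3 = -5*t - 3, so -3*t^2 + 15*t = 0, which factors as -3*t*(t - 5) = 0. The curves meet at t = 0, 5.
On [0, 5], y = -3*t^2 + 10*t - 3 is on top; that piece has area ∫[0,5] (-3*t^2 + 15*t) dt = 125/2.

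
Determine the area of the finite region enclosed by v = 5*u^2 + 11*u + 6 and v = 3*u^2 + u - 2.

Set the curves equal: 5*u^2 + 11*u + 6 = 3*u^2 + u - 2, so 2*u^2 + 10*u + 8 = 0, which factors as 2*(u + 1)*(u + 4) = 0. The curves meet at u = -4, -1.
On [-4, -1], v = 3*u^2 + u - 2 is on top; that piece has area ∫[-4,-1] (-(2*u^2 + 10*u + 8)) du = 9.

9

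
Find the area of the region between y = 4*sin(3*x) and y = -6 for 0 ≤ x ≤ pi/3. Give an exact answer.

On [0, pi/3], (4*sin(3*x)) - (-6) = 4*sin(3*x) + 6 is ≥ 0 throughout, so the area is a single integral of |4*sin(3*x) + 6|.
∫[0,pi/3] (4*sin(3*x) + 6) dx = 8/3 + 2*pi.

8/3 + 2*pi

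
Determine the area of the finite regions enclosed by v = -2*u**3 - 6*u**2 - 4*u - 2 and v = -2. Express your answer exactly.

Set the curves equal: -2*u**3 - 6*u**2 - 4*u - 2 = -2, so -2*u**3 - 6*u**2 - 4*u = 0, which factors as -2*u*(u + 1)*(u + 2) = 0. The curves meet at u = -2, -1, 0.
On [-2, -1], v = -2 is on top; that piece has area ∫[-2,-1] (-(-2*u**3 - 6*u**2 - 4*u)) du = 1/2.
On [-1, 0], v = -2*u**3 - 6*u**2 - 4*u - 2 is on top; that piece has area ∫[-1,0] (-2*u**3 - 6*u**2 - 4*u) du = 1/2.
Total enclosed area = 1/2 + 1/2 = 1.

1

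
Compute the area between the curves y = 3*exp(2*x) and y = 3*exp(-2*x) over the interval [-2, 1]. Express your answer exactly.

The difference (3*exp(2*x)) - (3*exp(-2*x)) = 3*exp(2*x) - 3*exp(-2*x) changes sign at x = 0 inside [-2, 1], so split the integral there.
∫[-2,0] (3*exp(2*x) - 3*exp(-2*x)) dx = -3*exp(4)/2 - 3*exp(-4)/2 + 3; the area of that piece is -3 + 3*exp(-4)/2 + 3*exp(4)/2.
∫[0,1] (3*exp(2*x) - 3*exp(-2*x)) dx = -3 + 3*exp(-2)/2 + 3*exp(2)/2.
Total area = (-3 + 3*exp(-4)/2 + 3*exp(4)/2) + (-3 + 3*exp(-2)/2 + 3*exp(2)/2) = -6 + 3*exp(-4)/2 + 3*exp(-2)/2 + 3*exp(2)/2 + 3*exp(4)/2.

-6 + 3*exp(-4)/2 + 3*exp(-2)/2 + 3*exp(2)/2 + 3*exp(4)/2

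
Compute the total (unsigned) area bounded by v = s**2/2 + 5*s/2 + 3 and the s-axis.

The curve meets the s-axis where s**2/2 + 5*s/2 + 3 = 0, i.e. (s + 2)*(s + 3)/2 = 0, at s = -3, -2.
On [-3, -2] the curve lies below the axis; ∫[-3,-2] (s**2/2 + 5*s/2 + 3) ds = -1/12, giving area 1/12.

1/12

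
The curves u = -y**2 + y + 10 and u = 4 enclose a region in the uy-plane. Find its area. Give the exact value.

125/6

Both boundary curves give u as a function of y, so integrate with respect to y. Setting them equal: -y**2 + y + 6 = 0, i.e. -(y - 3)*(y + 2) = 0, so they meet at y = -2, 3.
For y in [-2, 3], u = -y**2 + y + 10 is on the right; area = ∫[-2,3] (-y**2 + y + 6) dy = 125/6.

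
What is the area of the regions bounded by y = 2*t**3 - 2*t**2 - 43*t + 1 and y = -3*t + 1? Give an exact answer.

2521/6

Set the curves equal: 2*t**3 - 2*t**2 - 43*t + 1 = -3*t + 1, so 2*t**3 - 2*t**2 - 40*t = 0, which factors as 2*t*(t - 5)*(t + 4) = 0. The curves meet at t = -4, 0, 5.
On [-4, 0], y = 2*t**3 - 2*t**2 - 43*t + 1 is on top; that piece has area ∫[-4,0] (2*t**3 - 2*t**2 - 40*t) dt = 448/3.
On [0, 5], y = -3*t + 1 is on top; that piece has area ∫[0,5] (-(2*t**3 - 2*t**2 - 40*t)) dt = 1625/6.
Total enclosed area = 448/3 + 1625/6 = 2521/6.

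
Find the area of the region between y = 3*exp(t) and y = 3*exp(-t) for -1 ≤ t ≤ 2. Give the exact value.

The difference (3*exp(t)) - (3*exp(-t)) = 3*exp(t) - 3*exp(-t) changes sign at t = 0 inside [-1, 2], so split the integral there.
∫[-1,0] (3*exp(t) - 3*exp(-t)) dt = -3*exp(1) - 3*exp(-1) + 6; the area of that piece is -6 + 3*exp(-1) + 3*exp(1).
∫[0,2] (3*exp(t) - 3*exp(-t)) dt = -6 + 3*exp(-2) + 3*exp(2).
Total area = (-6 + 3*exp(-1) + 3*exp(1)) + (-6 + 3*exp(-2) + 3*exp(2)) = -12 + 3*exp(-2) + 3*exp(-1) + 3*exp(1) + 3*exp(2).

-12 + 3*exp(-2) + 3*exp(-1) + 3*exp(1) + 3*exp(2)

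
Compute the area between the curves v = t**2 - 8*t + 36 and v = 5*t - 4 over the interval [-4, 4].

On [-4, 4], (t**2 - 8*t + 36) - (5*t - 4) = t**2 - 13*t + 40 is ≥ 0 throughout, so the area is a single integral of |t**2 - 13*t + 40|.
∫[-4,4] (t**2 - 13*t + 40) dt = 1088/3.

1088/3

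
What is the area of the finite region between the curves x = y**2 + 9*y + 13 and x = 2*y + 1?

Both boundary curves give x as a function of y, so integrate with respect to y. Setting them equal: y**2 + 7*y + 12 = 0, i.e. (y + 3)*(y + 4) = 0, so they meet at y = -4, -3.
For y in [-4, -3], x = y**2 + 9*y + 13 is on the left; area = ∫[-4,-3] (-(y**2 + 7*y + 12)) dy = 1/6.

1/6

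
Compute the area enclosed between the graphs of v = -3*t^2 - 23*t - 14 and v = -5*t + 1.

Set the curves equal: -3*t^2 - 23*t - 14 = -5*t + 1, so -3*t^2 - 18*t - 15 = 0, which factors as -3*(t + 1)*(t + 5) = 0. The curves meet at t = -5, -1.
On [-5, -1], v = -3*t^2 - 23*t - 14 is on top; that piece has area ∫[-5,-1] (-3*t^2 - 18*t - 15) dt = 32.

32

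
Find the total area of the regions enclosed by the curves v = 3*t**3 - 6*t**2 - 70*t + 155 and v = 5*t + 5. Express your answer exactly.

2459/2

Set the curves equal: 3*t**3 - 6*t**2 - 70*t + 155 = 5*t + 5, so 3*t**3 - 6*t**2 - 75*t + 150 = 0, which factors as 3*(t - 5)*(t - 2)*(t + 5) = 0. The curves meet at t = -5, 2, 5.
On [-5, 2], v = 3*t**3 - 6*t**2 - 70*t + 155 is on top; that piece has area ∫[-5,2] (3*t**3 - 6*t**2 - 75*t + 150) dt = 4459/4.
On [2, 5], v = 5*t + 5 is on top; that piece has area ∫[2,5] (-(3*t**3 - 6*t**2 - 75*t + 150)) dt = 459/4.
Total enclosed area = 4459/4 + 459/4 = 2459/2.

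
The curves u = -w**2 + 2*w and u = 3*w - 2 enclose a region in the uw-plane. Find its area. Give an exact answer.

Both boundary curves give u as a function of w, so integrate with respect to w. Setting them equal: -w**2 - w + 2 = 0, i.e. -(w - 1)*(w + 2) = 0, so they meet at w = -2, 1.
For w in [-2, 1], u = -w**2 + 2*w is on the right; area = ∫[-2,1] (-w**2 - w + 2) dw = 9/2.

9/2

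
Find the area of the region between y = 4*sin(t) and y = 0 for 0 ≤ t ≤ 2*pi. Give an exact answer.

The difference (4*sin(t)) - (0) = 4*sin(t) changes sign at t = pi inside [0, 2*pi], so split the integral there.
∫[0,pi] (4*sin(t)) dt = 8.
∫[pi,2*pi] (4*sin(t)) dt = -8; the area of that piece is 8.
Total area = 8 + 8 = 16.

16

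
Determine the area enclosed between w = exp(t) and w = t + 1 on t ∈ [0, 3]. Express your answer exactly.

-17/2 + exp(3)

On [0, 3], (exp(t)) - (t + 1) = -t + exp(t) - 1 is ≥ 0 throughout, so the area is a single integral of |-t + exp(t) - 1|.
∫[0,3] (-t + exp(t) - 1) dt = -17/2 + exp(3).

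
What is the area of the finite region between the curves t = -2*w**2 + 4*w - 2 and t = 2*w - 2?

1/3

Both boundary curves give t as a function of w, so integrate with respect to w. Setting them equal: -2*w**2 + 2*w = 0, i.e. -2*w*(w - 1) = 0, so they meet at w = 0, 1.
For w in [0, 1], t = -2*w**2 + 4*w - 2 is on the right; area = ∫[0,1] (-2*w**2 + 2*w) dw = 1/3.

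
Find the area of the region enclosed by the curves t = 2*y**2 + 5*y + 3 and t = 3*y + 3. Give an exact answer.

1/3

Both boundary curves give t as a function of y, so integrate with respect to y. Setting them equal: 2*y**2 + 2*y = 0, i.e. 2*y*(y + 1) = 0, so they meet at y = -1, 0.
For y in [-1, 0], t = 2*y**2 + 5*y + 3 is on the left; area = ∫[-1,0] (-(2*y**2 + 2*y)) dy = 1/3.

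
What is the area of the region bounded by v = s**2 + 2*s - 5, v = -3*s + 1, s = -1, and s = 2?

91/6

The difference (s**2 + 2*s - 5) - (-3*s + 1) = s**2 + 5*s - 6 changes sign at s = 1 inside [-1, 2], so split the integral there.
∫[-1,1] (s**2 + 5*s - 6) ds = -34/3; the area of that piece is 34/3.
∫[1,2] (s**2 + 5*s - 6) ds = 23/6.
Total area = 34/3 + 23/6 = 91/6.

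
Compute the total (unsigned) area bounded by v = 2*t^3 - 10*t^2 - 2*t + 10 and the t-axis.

The curve meets the t-axis where 2*t^3 - 10*t^2 - 2*t + 10 = 0, i.e. 2*(t - 5)*(t - 1)*(t + 1) = 0, at t = -1, 1, 5.
On [-1, 1] the curve lies above the axis; ∫[-1,1] (2*t^3 - 10*t^2 - 2*t + 10) dt = 40/3, giving area 40/3.
On [1, 5] the curve lies below the axis; ∫[1,5] (2*t^3 - 10*t^2 - 2*t + 10) dt = -256/3, giving area 256/3.
Total area = 40/3 + 256/3 = 296/3.

296/3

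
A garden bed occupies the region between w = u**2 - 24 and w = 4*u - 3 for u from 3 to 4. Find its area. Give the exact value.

68/3

On [3, 4], (u**2 - 24) - (4*u - 3) = u**2 - 4*u - 21 is ≤ 0 throughout, so the area is a single integral of |u**2 - 4*u - 21|.
∫[3,4] (u**2 - 4*u - 21) du = -68/3; the area of that piece is 68/3.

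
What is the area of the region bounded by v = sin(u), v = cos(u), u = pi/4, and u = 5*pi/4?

2*sqrt(2)

On [pi/4, 5*pi/4], (sin(u)) - (cos(u)) = sin(u) - cos(u) is ≥ 0 throughout, so the area is a single integral of |sin(u) - cos(u)|.
∫[pi/4,5*pi/4] (sin(u) - cos(u)) du = 2*sqrt(2).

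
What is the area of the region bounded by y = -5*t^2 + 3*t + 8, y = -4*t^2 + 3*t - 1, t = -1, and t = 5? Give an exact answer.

The difference (-5*t^2 + 3*t + 8) - (-4*t^2 + 3*t - 1) = -t^2 + 9 changes sign at t = 3 inside [-1, 5], so split the integral there.
∫[-1,3] (-t^2 + 9) dt = 80/3.
∫[3,5] (-t^2 + 9) dt = -44/3; the area of that piece is 44/3.
Total area = 80/3 + 44/3 = 124/3.

124/3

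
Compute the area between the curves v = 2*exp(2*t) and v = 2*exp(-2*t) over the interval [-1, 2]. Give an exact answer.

The difference (2*exp(2*t)) - (2*exp(-2*t)) = 2*exp(2*t) - 2*exp(-2*t) changes sign at t = 0 inside [-1, 2], so split the integral there.
∫[-1,0] (2*exp(2*t) - 2*exp(-2*t)) dt = -exp(2) - exp(-2) + 2; the area of that piece is -2 + exp(-2) + exp(2).
∫[0,2] (2*exp(2*t) - 2*exp(-2*t)) dt = -2 + exp(-4) + exp(4).
Total area = (-2 + exp(-2) + exp(2)) + (-2 + exp(-4) + exp(4)) = -4 + exp(-4) + exp(-2) + exp(2) + exp(4).

-4 + exp(-4) + exp(-2) + exp(2) + exp(4)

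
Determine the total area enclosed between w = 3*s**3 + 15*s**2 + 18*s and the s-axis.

37/4

The curve meets the s-axis where 3*s**3 + 15*s**2 + 18*s = 0, i.e. 3*s*(s + 2)*(s + 3) = 0, at s = -3, -2, 0.
On [-3, -2] the curve lies above the axis; ∫[-3,-2] (3*s**3 + 15*s**2 + 18*s) ds = 5/4, giving area 5/4.
On [-2, 0] the curve lies below the axis; ∫[-2,0] (3*s**3 + 15*s**2 + 18*s) ds = -8, giving area 8.
Total area = 5/4 + 8 = 37/4.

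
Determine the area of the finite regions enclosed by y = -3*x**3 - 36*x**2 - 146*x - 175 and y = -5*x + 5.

3/2

Set the curves equal: -3*x**3 - 36*x**2 - 146*x - 175 = -5*x + 5, so -3*x**3 - 36*x**2 - 141*x - 180 = 0, which factors as -3*(x + 3)*(x + 4)*(x + 5) = 0. The curves meet at x = -5, -4, -3.
On [-5, -4], y = -5*x + 5 is on top; that piece has area ∫[-5,-4] (-(-3*x**3 - 36*x**2 - 141*x - 180)) dx = 3/4.
On [-4, -3], y = -3*x**3 - 36*x**2 - 146*x - 175 is on top; that piece has area ∫[-4,-3] (-3*x**3 - 36*x**2 - 141*x - 180) dx = 3/4.
Total enclosed area = 3/4 + 3/4 = 3/2.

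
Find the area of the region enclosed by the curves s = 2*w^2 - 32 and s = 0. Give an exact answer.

512/3

Both boundary curves give s as a function of w, so integrate with respect to w. Setting them equal: 2*w^2 - 32 = 0, i.e. 2*(w - 4)*(w + 4) = 0, so they meet at w = -4, 4.
For w in [-4, 4], s = 2*w^2 - 32 is on the left; area = ∫[-4,4] (-(2*w^2 - 32)) dw = 512/3.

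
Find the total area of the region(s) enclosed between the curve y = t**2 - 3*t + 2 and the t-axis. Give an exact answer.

1/6

The curve meets the t-axis where t**2 - 3*t + 2 = 0, i.e. (t - 2)*(t - 1) = 0, at t = 1, 2.
On [1, 2] the curve lies below the axis; ∫[1,2] (t**2 - 3*t + 2) dt = -1/6, giving area 1/6.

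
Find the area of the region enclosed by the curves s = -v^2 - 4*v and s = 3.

Both boundary curves give s as a function of v, so integrate with respect to v. Setting them equal: -v^2 - 4*v - 3 = 0, i.e. -(v + 1)*(v + 3) = 0, so they meet at v = -3, -1.
For v in [-3, -1], s = -v^2 - 4*v is on the right; area = ∫[-3,-1] (-v^2 - 4*v - 3) dv = 4/3.

4/3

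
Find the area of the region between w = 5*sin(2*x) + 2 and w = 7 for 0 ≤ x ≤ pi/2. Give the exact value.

On [0, pi/2], (5*sin(2*x) + 2) - (7) = 5*sin(2*x) - 5 is ≤ 0 throughout, so the area is a single integral of |5*sin(2*x) - 5|.
∫[0,pi/2] (5*sin(2*x) - 5) dx = 5 - 5*pi/2; the area of that piece is -5 + 5*pi/2.

-5 + 5*pi/2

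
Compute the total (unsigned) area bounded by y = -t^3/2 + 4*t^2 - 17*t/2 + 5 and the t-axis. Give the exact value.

The curve meets the t-axis where -t^3/2 + 4*t^2 - 17*t/2 + 5 = 0, i.e. -(t - 5)*(t - 2)*(t - 1)/2 = 0, at t = 1, 2, 5.
On [1, 2] the curve lies below the axis; ∫[1,2] (-t^3/2 + 4*t^2 - 17*t/2 + 5) dt = -7/24, giving area 7/24.
On [2, 5] the curve lies above the axis; ∫[2,5] (-t^3/2 + 4*t^2 - 17*t/2 + 5) dt = 45/8, giving area 45/8.
Total area = 7/24 + 45/8 = 71/12.

71/12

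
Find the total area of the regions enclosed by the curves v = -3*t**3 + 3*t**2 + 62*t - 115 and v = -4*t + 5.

Set the curves equal: -3*t**3 + 3*t**2 + 62*t - 115 = -4*t + 5, so -3*t**3 + 3*t**2 + 66*t - 120 = 0, which factors as -3*(t - 4)*(t - 2)*(t + 5) = 0. The curves meet at t = -5, 2, 4.
On [-5, 2], v = -4*t + 5 is on top; that piece has area ∫[-5,2] (-(-3*t**3 + 3*t**2 + 66*t - 120)) dt = 3773/4.
On [2, 4], v = -3*t**3 + 3*t**2 + 62*t - 115 is on top; that piece has area ∫[2,4] (-3*t**3 + 3*t**2 + 66*t - 120) dt = 32.
Total enclosed area = 3773/4 + 32 = 3901/4.

3901/4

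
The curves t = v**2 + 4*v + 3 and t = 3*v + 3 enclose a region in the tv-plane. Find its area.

Both boundary curves give t as a function of v, so integrate with respect to v. Setting them equal: v**2 + v = 0, i.e. v*(v + 1) = 0, so they meet at v = -1, 0.
For v in [-1, 0], t = v**2 + 4*v + 3 is on the left; area = ∫[-1,0] (-(v**2 + v)) dv = 1/6.

1/6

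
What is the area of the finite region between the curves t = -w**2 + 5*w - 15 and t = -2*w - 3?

Both boundary curves give t as a function of w, so integrate with respect to w. Setting them equal: -w**2 + 7*w - 12 = 0, i.e. -(w - 4)*(w - 3) = 0, so they meet at w = 3, 4.
For w in [3, 4], t = -w**2 + 5*w - 15 is on the right; area = ∫[3,4] (-w**2 + 7*w - 12) dw = 1/6.

1/6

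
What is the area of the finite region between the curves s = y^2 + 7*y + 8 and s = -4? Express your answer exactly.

Both boundary curves give s as a function of y, so integrate with respect to y. Setting them equal: y^2 + 7*y + 12 = 0, i.e. (y + 3)*(y + 4) = 0, so they meet at y = -4, -3.
For y in [-4, -3], s = y^2 + 7*y + 8 is on the left; area = ∫[-4,-3] (-(y^2 + 7*y + 12)) dy = 1/6.

1/6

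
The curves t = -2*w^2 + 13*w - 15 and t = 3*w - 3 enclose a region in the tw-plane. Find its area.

Both boundary curves give t as a function of w, so integrate with respect to w. Setting them equal: -2*w^2 + 10*w - 12 = 0, i.e. -2*(w - 3)*(w - 2) = 0, so they meet at w = 2, 3.
For w in [2, 3], t = -2*w^2 + 13*w - 15 is on the right; area = ∫[2,3] (-2*w^2 + 10*w - 12) dw = 1/3.

1/3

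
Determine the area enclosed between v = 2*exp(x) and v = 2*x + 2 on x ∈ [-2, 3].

-15 - 2*exp(-2) + 2*exp(3)

On [-2, 3], (2*exp(x)) - (2*x + 2) = -2*x + 2*exp(x) - 2 is ≥ 0 throughout, so the area is a single integral of |-2*x + 2*exp(x) - 2|.
∫[-2,3] (-2*x + 2*exp(x) - 2) dx = -15 - 2*exp(-2) + 2*exp(3).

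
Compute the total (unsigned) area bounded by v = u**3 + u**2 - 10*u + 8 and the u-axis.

The curve meets the u-axis where u**3 + u**2 - 10*u + 8 = 0, i.e. (u - 2)*(u - 1)*(u + 4) = 0, at u = -4, 1, 2.
On [-4, 1] the curve lies above the axis; ∫[-4,1] (u**3 + u**2 - 10*u + 8) du = 875/12, giving area 875/12.
On [1, 2] the curve lies below the axis; ∫[1,2] (u**3 + u**2 - 10*u + 8) du = -11/12, giving area 11/12.
Total area = 875/12 + 11/12 = 443/6.

443/6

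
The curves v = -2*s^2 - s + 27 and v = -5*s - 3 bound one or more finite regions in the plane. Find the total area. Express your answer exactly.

512/3

Set the curves equal: -2*s^2 - s + 27 = -5*s - 3, so -2*s^2 + 4*s + 30 = 0, which factors as -2*(s - 5)*(s + 3) = 0. The curves meet at s = -3, 5.
On [-3, 5], v = -2*s^2 - s + 27 is on top; that piece has area ∫[-3,5] (-2*s^2 + 4*s + 30) ds = 512/3.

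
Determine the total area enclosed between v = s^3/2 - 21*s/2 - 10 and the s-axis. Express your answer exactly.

The curve meets the s-axis where s^3/2 - 21*s/2 - 10 = 0, i.e. (s - 5)*(s + 1)*(s + 4)/2 = 0, at s = -4, -1, 5.
On [-4, -1] the curve lies above the axis; ∫[-4,-1] (s^3/2 - 21*s/2 - 10) ds = 135/8, giving area 135/8.
On [-1, 5] the curve lies below the axis; ∫[-1,5] (s^3/2 - 21*s/2 - 10) ds = -108, giving area 108.
Total area = 135/8 + 108 = 999/8.

999/8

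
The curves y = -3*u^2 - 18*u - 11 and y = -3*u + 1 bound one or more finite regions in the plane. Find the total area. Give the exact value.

27/2

Set the curves equal: -3*u^2 - 18*u - 11 = -3*u + 1, so -3*u^2 - 15*u - 12 = 0, which factors as -3*(u + 1)*(u + 4) = 0. The curves meet at u = -4, -1.
On [-4, -1], y = -3*u^2 - 18*u - 11 is on top; that piece has area ∫[-4,-1] (-3*u^2 - 15*u - 12) du = 27/2.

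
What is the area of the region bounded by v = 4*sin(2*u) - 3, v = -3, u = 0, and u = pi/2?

4

On [0, pi/2], (4*sin(2*u) - 3) - (-3) = 4*sin(2*u) is ≥ 0 throughout, so the area is a single integral of |4*sin(2*u)|.
∫[0,pi/2] (4*sin(2*u)) du = 4.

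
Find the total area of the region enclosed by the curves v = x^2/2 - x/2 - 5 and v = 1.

343/12

Set the curves equal: x^2/2 - x/2 - 5 = 1, so x^2/2 - x/2 - 6 = 0, which factors as (x - 4)*(x + 3)/2 = 0. The curves meet at x = -3, 4.
On [-3, 4], v = 1 is on top; that piece has area ∫[-3,4] (-(x^2/2 - x/2 - 6)) dx = 343/12.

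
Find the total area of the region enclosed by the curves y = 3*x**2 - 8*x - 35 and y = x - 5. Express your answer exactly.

Set the curves equal: 3*x**2 - 8*x - 35 = x - 5, so 3*x**2 - 9*x - 30 = 0, which factors as 3*(x - 5)*(x + 2) = 0. The curves meet at x = -2, 5.
On [-2, 5], y = x - 5 is on top; that piece has area ∫[-2,5] (-(3*x**2 - 9*x - 30)) dx = 343/2.

343/2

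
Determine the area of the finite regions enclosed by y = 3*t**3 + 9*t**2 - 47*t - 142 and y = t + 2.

Set the curves equal: 3*t**3 + 9*t**2 - 47*t - 142 = t + 2, so 3*t**3 + 9*t**2 - 48*t - 144 = 0, which factors as 3*(t - 4)*(t + 3)*(t + 4) = 0. The curves meet at t = -4, -3, 4.
On [-4, -3], y = 3*t**3 + 9*t**2 - 47*t - 142 is on top; that piece has area ∫[-4,-3] (3*t**3 + 9*t**2 - 48*t - 144) dt = 15/4.
On [-3, 4], y = t + 2 is on top; that piece has area ∫[-3,4] (-(3*t**3 + 9*t**2 - 48*t - 144)) dt = 3087/4.
Total enclosed area = 15/4 + 3087/4 = 1551/2.

1551/2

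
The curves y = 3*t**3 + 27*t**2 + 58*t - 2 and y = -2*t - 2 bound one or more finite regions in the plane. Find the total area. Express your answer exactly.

Set the curves equal: 3*t**3 + 27*t**2 + 58*t - 2 = -2*t - 2, so 3*t**3 + 27*t**2 + 60*t = 0, which factors as 3*t*(t + 4)*(t + 5) = 0. The curves meet at t = -5, -4, 0.
On [-5, -4], y = 3*t**3 + 27*t**2 + 58*t - 2 is on top; that piece has area ∫[-5,-4] (3*t**3 + 27*t**2 + 60*t) dt = 9/4.
On [-4, 0], y = -2*t - 2 is on top; that piece has area ∫[-4,0] (-(3*t**3 + 27*t**2 + 60*t)) dt = 96.
Total enclosed area = 9/4 + 96 = 393/4.

393/4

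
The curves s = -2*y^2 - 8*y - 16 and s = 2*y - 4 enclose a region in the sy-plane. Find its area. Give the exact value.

1/3

Both boundary curves give s as a function of y, so integrate with respect to y. Setting them equal: -2*y^2 - 10*y - 12 = 0, i.e. -2*(y + 2)*(y + 3) = 0, so they meet at y = -3, -2.
For y in [-3, -2], s = -2*y^2 - 8*y - 16 is on the right; area = ∫[-3,-2] (-2*y^2 - 10*y - 12) dy = 1/3.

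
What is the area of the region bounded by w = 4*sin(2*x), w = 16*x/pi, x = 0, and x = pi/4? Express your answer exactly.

2 - pi/2

On [0, pi/4], (4*sin(2*x)) - (16*x/pi) = -16*x/pi + 4*sin(2*x) is ≥ 0 throughout, so the area is a single integral of |-16*x/pi + 4*sin(2*x)|.
∫[0,pi/4] (-16*x/pi + 4*sin(2*x)) dx = 2 - pi/2.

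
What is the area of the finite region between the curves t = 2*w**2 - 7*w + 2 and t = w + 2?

64/3

Both boundary curves give t as a function of w, so integrate with respect to w. Setting them equal: 2*w**2 - 8*w = 0, i.e. 2*w*(w - 4) = 0, so they meet at w = 0, 4.
For w in [0, 4], t = 2*w**2 - 7*w + 2 is on the left; area = ∫[0,4] (-(2*w**2 - 8*w)) dw = 64/3.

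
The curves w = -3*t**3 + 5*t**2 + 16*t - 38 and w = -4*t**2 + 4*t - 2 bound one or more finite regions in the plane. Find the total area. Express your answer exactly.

Set the curves equal: -3*t**3 + 5*t**2 + 16*t - 38 = -4*t**2 + 4*t - 2, so -3*t**3 + 9*t**2 + 12*t - 36 = 0, which factors as -3*(t - 3)*(t - 2)*(t + 2) = 0. The curves meet at t = -2, 2, 3.
On [-2, 2], w = -4*t**2 + 4*t - 2 is on top; that piece has area ∫[-2,2] (-(-3*t**3 + 9*t**2 + 12*t - 36)) dt = 96.
On [2, 3], w = -3*t**3 + 5*t**2 + 16*t - 38 is on top; that piece has area ∫[2,3] (-3*t**3 + 9*t**2 + 12*t - 36) dt = 9/4.
Total enclosed area = 96 + 9/4 = 393/4.

393/4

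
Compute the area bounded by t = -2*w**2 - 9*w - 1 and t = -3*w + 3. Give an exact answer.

Both boundary curves give t as a function of w, so integrate with respect to w. Setting them equal: -2*w**2 - 6*w - 4 = 0, i.e. -2*(w + 1)*(w + 2) = 0, so they meet at w = -2, -1.
For w in [-2, -1], t = -2*w**2 - 9*w - 1 is on the right; area = ∫[-2,-1] (-2*w**2 - 6*w - 4) dw = 1/3.

1/3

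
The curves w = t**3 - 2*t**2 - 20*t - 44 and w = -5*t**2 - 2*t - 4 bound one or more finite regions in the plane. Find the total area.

Set the curves equal: t**3 - 2*t**2 - 20*t - 44 = -5*t**2 - 2*t - 4, so t**3 + 3*t**2 - 18*t - 40 = 0, which factors as (t - 4)*(t + 2)*(t + 5) = 0. The curves meet at t = -5, -2, 4.
On [-5, -2], w = t**3 - 2*t**2 - 20*t - 44 is on top; that piece has area ∫[-5,-2] (t**3 + 3*t**2 - 18*t - 40) dt = 135/4.
On [-2, 4], w = -5*t**2 - 2*t - 4 is on top; that piece has area ∫[-2,4] (-(t**3 + 3*t**2 - 18*t - 40)) dt = 216.
Total enclosed area = 135/4 + 216 = 999/4.

999/4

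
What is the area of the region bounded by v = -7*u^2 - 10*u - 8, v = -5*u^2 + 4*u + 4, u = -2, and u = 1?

The difference (-7*u^2 - 10*u - 8) - (-5*u^2 + 4*u + 4) = -2*u^2 - 14*u - 12 changes sign at u = -1 inside [-2, 1], so split the integral there.
∫[-2,-1] (-2*u^2 - 14*u - 12) du = 13/3.
∫[-1,1] (-2*u^2 - 14*u - 12) du = -76/3; the area of that piece is 76/3.
Total area = 13/3 + 76/3 = 89/3.

89/3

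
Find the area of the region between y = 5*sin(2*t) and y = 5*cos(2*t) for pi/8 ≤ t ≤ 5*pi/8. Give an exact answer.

On [pi/8, 5*pi/8], (5*sin(2*t)) - (5*cos(2*t)) = 5*sin(2*t) - 5*cos(2*t) is ≥ 0 throughout, so the area is a single integral of |5*sin(2*t) - 5*cos(2*t)|.
∫[pi/8,5*pi/8] (5*sin(2*t) - 5*cos(2*t)) dt = 5*sqrt(2).

5*sqrt(2)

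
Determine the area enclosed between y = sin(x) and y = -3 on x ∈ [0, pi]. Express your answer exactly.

2 + 3*pi

On [0, pi], (sin(x)) - (-3) = sin(x) + 3 is ≥ 0 throughout, so the area is a single integral of |sin(x) + 3|.
∫[0,pi] (sin(x) + 3) dx = 2 + 3*pi.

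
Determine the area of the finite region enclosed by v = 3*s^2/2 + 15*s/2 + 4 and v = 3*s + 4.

27/4

Set the curves equal: 3*s^2/2 + 15*s/2 + 4 = 3*s + 4, so 3*s^2/2 + 9*s/2 = 0, which factors as 3*s*(s + 3)/2 = 0. The curves meet at s = -3, 0.
On [-3, 0], v = 3*s + 4 is on top; that piece has area ∫[-3,0] (-(3*s^2/2 + 9*s/2)) ds = 27/4.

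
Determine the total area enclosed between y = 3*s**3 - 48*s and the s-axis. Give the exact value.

384

The curve meets the s-axis where 3*s**3 - 48*s = 0, i.e. 3*s*(s - 4)*(s + 4) = 0, at s = -4, 0, 4.
On [-4, 0] the curve lies above the axis; ∫[-4,0] (3*s**3 - 48*s) ds = 192, giving area 192.
On [0, 4] the curve lies below the axis; ∫[0,4] (3*s**3 - 48*s) ds = -192, giving area 192.
Total area = 192 + 192 = 384.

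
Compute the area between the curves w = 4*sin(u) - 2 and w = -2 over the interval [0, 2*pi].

The difference (4*sin(u) - 2) - (-2) = 4*sin(u) changes sign at u = pi inside [0, 2*pi], so split the integral there.
∫[0,pi] (4*sin(u)) du = 8.
∫[pi,2*pi] (4*sin(u)) du = -8; the area of that piece is 8.
Total area = 8 + 8 = 16.

16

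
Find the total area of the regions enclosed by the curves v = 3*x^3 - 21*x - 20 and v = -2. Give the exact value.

393/4

Set the curves equal: 3*x^3 - 21*x - 20 = -2, so 3*x^3 - 21*x - 18 = 0, which factors as 3*(x - 3)*(x + 1)*(x + 2) = 0. The curves meet at x = -2, -1, 3.
On [-2, -1], v = 3*x^3 - 21*x - 20 is on top; that piece has area ∫[-2,-1] (3*x^3 - 21*x - 18) dx = 9/4.
On [-1, 3], v = -2 is on top; that piece has area ∫[-1,3] (-(3*x^3 - 21*x - 18)) dx = 96.
Total enclosed area = 9/4 + 96 = 393/4.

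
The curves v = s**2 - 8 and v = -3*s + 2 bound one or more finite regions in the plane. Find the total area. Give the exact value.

Set the curves equal: s**2 - 8 = -3*s + 2, so s**2 + 3*s - 10 = 0, which factors as (s - 2)*(s + 5) = 0. The curves meet at s = -5, 2.
On [-5, 2], v = -3*s + 2 is on top; that piece has area ∫[-5,2] (-(s**2 + 3*s - 10)) ds = 343/6.

343/6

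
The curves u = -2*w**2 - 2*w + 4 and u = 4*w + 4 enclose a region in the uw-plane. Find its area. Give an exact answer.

9

Both boundary curves give u as a function of w, so integrate with respect to w. Setting them equal: -2*w**2 - 6*w = 0, i.e. -2*w*(w + 3) = 0, so they meet at w = -3, 0.
For w in [-3, 0], u = -2*w**2 - 2*w + 4 is on the right; area = ∫[-3,0] (-2*w**2 - 6*w) dw = 9.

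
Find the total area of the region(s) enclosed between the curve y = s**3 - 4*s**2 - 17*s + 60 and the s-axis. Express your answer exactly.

The curve meets the s-axis where s**3 - 4*s**2 - 17*s + 60 = 0, i.e. (s - 5)*(s - 3)*(s + 4) = 0, at s = -4, 3, 5.
On [-4, 3] the curve lies above the axis; ∫[-4,3] (s**3 - 4*s**2 - 17*s + 60) ds = 3773/12, giving area 3773/12.
On [3, 5] the curve lies below the axis; ∫[3,5] (s**3 - 4*s**2 - 17*s + 60) ds = -32/3, giving area 32/3.
Total area = 3773/12 + 32/3 = 3901/12.

3901/12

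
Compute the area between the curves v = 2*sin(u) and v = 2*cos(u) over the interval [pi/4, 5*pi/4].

On [pi/4, 5*pi/4], (2*sin(u)) - (2*cos(u)) = 2*sin(u) - 2*cos(u) is ≥ 0 throughout, so the area is a single integral of |2*sin(u) - 2*cos(u)|.
∫[pi/4,5*pi/4] (2*sin(u) - 2*cos(u)) du = 4*sqrt(2).

4*sqrt(2)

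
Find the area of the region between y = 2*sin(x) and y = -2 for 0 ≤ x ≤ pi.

4 + 2*pi

On [0, pi], (2*sin(x)) - (-2) = 2*sin(x) + 2 is ≥ 0 throughout, so the area is a single integral of |2*sin(x) + 2|.
∫[0,pi] (2*sin(x) + 2) dx = 4 + 2*pi.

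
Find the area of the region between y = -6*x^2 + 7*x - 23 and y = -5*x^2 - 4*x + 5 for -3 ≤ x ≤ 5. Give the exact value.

189

The difference (-6*x^2 + 7*x - 23) - (-5*x^2 - 4*x + 5) = -x^2 + 11*x - 28 changes sign at x = 4 inside [-3, 5], so split the integral there.
∫[-3,4] (-x^2 + 11*x - 28) dx = -1127/6; the area of that piece is 1127/6.
∫[4,5] (-x^2 + 11*x - 28) dx = 7/6.
Total area = 1127/6 + 7/6 = 189.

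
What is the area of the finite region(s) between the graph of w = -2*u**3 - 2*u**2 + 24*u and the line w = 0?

The curve meets the u-axis where -2*u**3 - 2*u**2 + 24*u = 0, i.e. -2*u*(u - 3)*(u + 4) = 0, at u = -4, 0, 3.
On [-4, 0] the curve lies below the axis; ∫[-4,0] (-2*u**3 - 2*u**2 + 24*u) du = -320/3, giving area 320/3.
On [0, 3] the curve lies above the axis; ∫[0,3] (-2*u**3 - 2*u**2 + 24*u) du = 99/2, giving area 99/2.
Total area = 320/3 + 99/2 = 937/6.

937/6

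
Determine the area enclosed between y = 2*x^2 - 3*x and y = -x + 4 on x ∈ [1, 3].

6

The difference (2*x^2 - 3*x) - (-x + 4) = 2*x^2 - 2*x - 4 changes sign at x = 2 inside [1, 3], so split the integral there.
∫[1,2] (2*x^2 - 2*x - 4) dx = -7/3; the area of that piece is 7/3.
∫[2,3] (2*x^2 - 2*x - 4) dx = 11/3.
Total area = 7/3 + 11/3 = 6.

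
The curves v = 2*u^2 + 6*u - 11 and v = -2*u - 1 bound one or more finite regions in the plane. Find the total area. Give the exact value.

72

Set the curves equal: 2*u^2 + 6*u - 11 = -2*u - 1, so 2*u^2 + 8*u - 10 = 0, which factors as 2*(u - 1)*(u + 5) = 0. The curves meet at u = -5, 1.
On [-5, 1], v = -2*u - 1 is on top; that piece has area ∫[-5,1] (-(2*u^2 + 8*u - 10)) du = 72.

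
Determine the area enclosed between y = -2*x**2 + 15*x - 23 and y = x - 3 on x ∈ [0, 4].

24

The difference (-2*x**2 + 15*x - 23) - (x - 3) = -2*x**2 + 14*x - 20 changes sign at x = 2 inside [0, 4], so split the integral there.
∫[0,2] (-2*x**2 + 14*x - 20) dx = -52/3; the area of that piece is 52/3.
∫[2,4] (-2*x**2 + 14*x - 20) dx = 20/3.
Total area = 52/3 + 20/3 = 24.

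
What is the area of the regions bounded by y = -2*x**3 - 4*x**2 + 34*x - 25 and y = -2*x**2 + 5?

1136/3

Set the curves equal: -2*x**3 - 4*x**2 + 34*x - 25 = -2*x**2 + 5, so -2*x**3 - 2*x**2 + 34*x - 30 = 0, which factors as -2*(x - 3)*(x - 1)*(x + 5) = 0. The curves meet at x = -5, 1, 3.
On [-5, 1], y = -2*x**2 + 5 is on top; that piece has area ∫[-5,1] (-(-2*x**3 - 2*x**2 + 34*x - 30)) dx = 360.
On [1, 3], y = -2*x**3 - 4*x**2 + 34*x - 25 is on top; that piece has area ∫[1,3] (-2*x**3 - 2*x**2 + 34*x - 30) dx = 56/3.
Total enclosed area = 360 + 56/3 = 1136/3.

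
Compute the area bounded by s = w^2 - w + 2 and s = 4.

Both boundary curves give s as a function of w, so integrate with respect to w. Setting them equal: w^2 - w - 2 = 0, i.e. (w - 2)*(w + 1) = 0, so they meet at w = -1, 2.
For w in [-1, 2], s = w^2 - w + 2 is on the left; area = ∫[-1,2] (-(w^2 - w - 2)) dw = 9/2.

9/2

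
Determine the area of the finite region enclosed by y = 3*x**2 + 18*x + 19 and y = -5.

4

Set the curves equal: 3*x**2 + 18*x + 19 = -5, so 3*x**2 + 18*x + 24 = 0, which factors as 3*(x + 2)*(x + 4) = 0. The curves meet at x = -4, -2.
On [-4, -2], y = -5 is on top; that piece has area ∫[-4,-2] (-(3*x**2 + 18*x + 24)) dx = 4.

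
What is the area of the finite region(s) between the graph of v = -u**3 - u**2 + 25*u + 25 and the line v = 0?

1012/3

The curve meets the u-axis where -u**3 - u**2 + 25*u + 25 = 0, i.e. -(u - 5)*(u + 1)*(u + 5) = 0, at u = -5, -1, 5.
On [-5, -1] the curve lies below the axis; ∫[-5,-1] (-u**3 - u**2 + 25*u + 25) du = -256/3, giving area 256/3.
On [-1, 5] the curve lies above the axis; ∫[-1,5] (-u**3 - u**2 + 25*u + 25) du = 252, giving area 252.
Total area = 256/3 + 252 = 1012/3.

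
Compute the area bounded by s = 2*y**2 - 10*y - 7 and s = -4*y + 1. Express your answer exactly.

Both boundary curves give s as a function of y, so integrate with respect to y. Setting them equal: 2*y**2 - 6*y - 8 = 0, i.e. 2*(y - 4)*(y + 1) = 0, so they meet at y = -1, 4.
For y in [-1, 4], s = 2*y**2 - 10*y - 7 is on the left; area = ∫[-1,4] (-(2*y**2 - 6*y - 8)) dy = 125/3.

125/3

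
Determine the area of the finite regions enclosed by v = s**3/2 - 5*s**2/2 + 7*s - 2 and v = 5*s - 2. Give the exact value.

71/12

Set the curves equal: s**3/2 - 5*s**2/2 + 7*s - 2 = 5*s - 2, so s**3/2 - 5*s**2/2 + 2*s = 0, which factors as s*(s - 4)*(s - 1)/2 = 0. The curves meet at s = 0, 1, 4.
On [0, 1], v = s**3/2 - 5*s**2/2 + 7*s - 2 is on top; that piece has area ∫[0,1] (s**3/2 - 5*s**2/2 + 2*s) ds = 7/24.
On [1, 4], v = 5*s - 2 is on top; that piece has area ∫[1,4] (-(s**3/2 - 5*s**2/2 + 2*s)) ds = 45/8.
Total enclosed area = 7/24 + 45/8 = 71/12.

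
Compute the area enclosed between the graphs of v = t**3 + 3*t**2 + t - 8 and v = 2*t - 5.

8

Set the curves equal: t**3 + 3*t**2 + t - 8 = 2*t - 5, so t**3 + 3*t**2 - t - 3 = 0, which factors as (t - 1)*(t + 1)*(t + 3) = 0. The curves meet at t = -3, -1, 1.
On [-3, -1], v = t**3 + 3*t**2 + t - 8 is on top; that piece has area ∫[-3,-1] (t**3 + 3*t**2 - t - 3) dt = 4.
On [-1, 1], v = 2*t - 5 is on top; that piece has area ∫[-1,1] (-(t**3 + 3*t**2 - t - 3)) dt = 4.
Total enclosed area = 4 + 4 = 8.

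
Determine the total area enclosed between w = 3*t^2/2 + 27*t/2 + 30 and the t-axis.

1/4

The curve meets the t-axis where 3*t^2/2 + 27*t/2 + 30 = 0, i.e. 3*(t + 4)*(t + 5)/2 = 0, at t = -5, -4.
On [-5, -4] the curve lies below the axis; ∫[-5,-4] (3*t^2/2 + 27*t/2 + 30) dt = -1/4, giving area 1/4.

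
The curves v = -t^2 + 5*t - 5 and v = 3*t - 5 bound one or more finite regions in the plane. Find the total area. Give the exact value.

Set the curves equal: -t^2 + 5*t - 5 = 3*t - 5, so -t^2 + 2*t = 0, which factors as -t*(t - 2) = 0. The curves meet at t = 0, 2.
On [0, 2], v = -t^2 + 5*t - 5 is on top; that piece has area ∫[0,2] (-t^2 + 2*t) dt = 4/3.

4/3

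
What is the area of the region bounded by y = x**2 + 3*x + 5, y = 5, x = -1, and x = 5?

241/3

The difference (x**2 + 3*x + 5) - (5) = x**2 + 3*x changes sign at x = 0 inside [-1, 5], so split the integral there.
∫[-1,0] (x**2 + 3*x) dx = -7/6; the area of that piece is 7/6.
∫[0,5] (x**2 + 3*x) dx = 475/6.
Total area = 7/6 + 475/6 = 241/3.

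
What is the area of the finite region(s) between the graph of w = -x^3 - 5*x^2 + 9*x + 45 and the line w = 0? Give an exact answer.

568/3

The curve meets the x-axis where -x^3 - 5*x^2 + 9*x + 45 = 0, i.e. -(x - 3)*(x + 3)*(x + 5) = 0, at x = -5, -3, 3.
On [-5, -3] the curve lies below the axis; ∫[-5,-3] (-x^3 - 5*x^2 + 9*x + 45) dx = -28/3, giving area 28/3.
On [-3, 3] the curve lies above the axis; ∫[-3,3] (-x^3 - 5*x^2 + 9*x + 45) dx = 180, giving area 180.
Total area = 28/3 + 180 = 568/3.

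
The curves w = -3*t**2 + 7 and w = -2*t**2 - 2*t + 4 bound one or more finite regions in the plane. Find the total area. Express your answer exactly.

Set the curves equal: -3*t**2 + 7 = -2*t**2 - 2*t + 4, so -t**2 + 2*t + 3 = 0, which factors as -(t - 3)*(t + 1) = 0. The curves meet at t = -1, 3.
On [-1, 3], w = -3*t**2 + 7 is on top; that piece has area ∫[-1,3] (-t**2 + 2*t + 3) dt = 32/3.

32/3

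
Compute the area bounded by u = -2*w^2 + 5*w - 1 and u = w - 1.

8/3

Both boundary curves give u as a function of w, so integrate with respect to w. Setting them equal: -2*w^2 + 4*w = 0, i.e. -2*w*(w - 2) = 0, so they meet at w = 0, 2.
For w in [0, 2], u = -2*w^2 + 5*w - 1 is on the right; area = ∫[0,2] (-2*w^2 + 4*w) dw = 8/3.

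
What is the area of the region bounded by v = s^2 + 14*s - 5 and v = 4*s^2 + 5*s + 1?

1/2

Set the curves equal: s^2 + 14*s - 5 = 4*s^2 + 5*s + 1, so -3*s^2 + 9*s - 6 = 0, which factors as -3*(s - 2)*(s - 1) = 0. The curves meet at s = 1, 2.
On [1, 2], v = s^2 + 14*s - 5 is on top; that piece has area ∫[1,2] (-3*s^2 + 9*s - 6) ds = 1/2.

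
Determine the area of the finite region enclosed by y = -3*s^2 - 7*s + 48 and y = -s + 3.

Set the curves equal: -3*s^2 - 7*s + 48 = -s + 3, so -3*s^2 - 6*s + 45 = 0, which factors as -3*(s - 3)*(s + 5) = 0. The curves meet at s = -5, 3.
On [-5, 3], y = -3*s^2 - 7*s + 48 is on top; that piece has area ∫[-5,3] (-3*s^2 - 6*s + 45) ds = 256.

256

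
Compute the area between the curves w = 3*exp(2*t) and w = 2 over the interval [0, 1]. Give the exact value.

-7/2 + 3*exp(2)/2

On [0, 1], (3*exp(2*t)) - (2) = 3*exp(2*t) - 2 is ≥ 0 throughout, so the area is a single integral of |3*exp(2*t) - 2|.
∫[0,1] (3*exp(2*t) - 2) dt = -7/2 + 3*exp(2)/2.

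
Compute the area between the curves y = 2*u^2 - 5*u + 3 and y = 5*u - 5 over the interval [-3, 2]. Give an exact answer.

93

The difference (2*u^2 - 5*u + 3) - (5*u - 5) = 2*u^2 - 10*u + 8 changes sign at u = 1 inside [-3, 2], so split the integral there.
∫[-3,1] (2*u^2 - 10*u + 8) du = 272/3.
∫[1,2] (2*u^2 - 10*u + 8) du = -7/3; the area of that piece is 7/3.
Total area = 272/3 + 7/3 = 93.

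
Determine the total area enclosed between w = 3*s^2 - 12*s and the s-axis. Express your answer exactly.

32

The curve meets the s-axis where 3*s^2 - 12*s = 0, i.e. 3*s*(s - 4) = 0, at s = 0, 4.
On [0, 4] the curve lies below the axis; ∫[0,4] (3*s^2 - 12*s) ds = -32, giving area 32.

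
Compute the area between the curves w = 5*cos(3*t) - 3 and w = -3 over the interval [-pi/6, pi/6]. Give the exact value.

On [-pi/6, pi/6], (5*cos(3*t) - 3) - (-3) = 5*cos(3*t) is ≥ 0 throughout, so the area is a single integral of |5*cos(3*t)|.
∫[-pi/6,pi/6] (5*cos(3*t)) dt = 10/3.

10/3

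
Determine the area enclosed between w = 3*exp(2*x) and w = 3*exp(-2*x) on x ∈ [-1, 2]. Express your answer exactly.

-6 + 3*exp(-4)/2 + 3*exp(-2)/2 + 3*exp(2)/2 + 3*exp(4)/2

The difference (3*exp(2*x)) - (3*exp(-2*x)) = 3*exp(2*x) - 3*exp(-2*x) changes sign at x = 0 inside [-1, 2], so split the integral there.
∫[-1,0] (3*exp(2*x) - 3*exp(-2*x)) dx = -3*exp(2)/2 - 3*exp(-2)/2 + 3; the area of that piece is -3 + 3*exp(-2)/2 + 3*exp(2)/2.
∫[0,2] (3*exp(2*x) - 3*exp(-2*x)) dx = -3 + 3*exp(-4)/2 + 3*exp(4)/2.
Total area = (-3 + 3*exp(-2)/2 + 3*exp(2)/2) + (-3 + 3*exp(-4)/2 + 3*exp(4)/2) = -6 + 3*exp(-4)/2 + 3*exp(-2)/2 + 3*exp(2)/2 + 3*exp(4)/2.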